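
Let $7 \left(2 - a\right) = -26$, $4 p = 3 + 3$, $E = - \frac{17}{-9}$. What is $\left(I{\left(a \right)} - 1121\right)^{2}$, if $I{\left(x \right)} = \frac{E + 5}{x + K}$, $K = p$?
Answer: $\frac{1036570370641}{826281} \approx 1.2545 \cdot 10^{6}$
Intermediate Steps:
$E = \frac{17}{9}$ ($E = \left(-17\right) \left(- \frac{1}{9}\right) = \frac{17}{9} \approx 1.8889$)
$p = \frac{3}{2}$ ($p = \frac{3 + 3}{4} = \frac{1}{4} \cdot 6 = \frac{3}{2} \approx 1.5$)
$a = \frac{40}{7}$ ($a = 2 - - \frac{26}{7} = 2 + \frac{26}{7} = \frac{40}{7} \approx 5.7143$)
$K = \frac{3}{2} \approx 1.5$
$I{\left(x \right)} = \frac{62}{9 \left(\frac{3}{2} + x\right)}$ ($I{\left(x \right)} = \frac{\frac{17}{9} + 5}{x + \frac{3}{2}} = \frac{62}{9 \left(\frac{3}{2} + x\right)}$)
$\left(I{\left(a \right)} - 1121\right)^{2} = \left(\frac{124}{9 \left(3 + 2 \cdot \frac{40}{7}\right)} - 1121\right)^{2} = \left(\frac{124}{9 \left(3 + \frac{80}{7}\right)} - 1121\right)^{2} = \left(\frac{124}{9 \cdot \frac{101}{7}} - 1121\right)^{2} = \left(\frac{124}{9} \cdot \frac{7}{101} - 1121\right)^{2} = \left(\frac{868}{909} - 1121\right)^{2} = \left(- \frac{1018121}{909}\right)^{2} = \frac{1036570370641}{826281}$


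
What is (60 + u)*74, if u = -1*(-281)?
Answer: 25234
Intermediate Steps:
u = 281
(60 + u)*74 = (60 + 281)*74 = 341*74 = 25234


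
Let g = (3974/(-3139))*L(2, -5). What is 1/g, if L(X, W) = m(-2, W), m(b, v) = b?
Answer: 3139/7948 ≈ 0.39494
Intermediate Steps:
L(X, W) = -2
g = 7948/3139 (g = (3974/(-3139))*(-2) = (3974*(-1/3139))*(-2) = -3974/3139*(-2) = 7948/3139 ≈ 2.5320)
1/g = 1/(7948/3139) = 3139/7948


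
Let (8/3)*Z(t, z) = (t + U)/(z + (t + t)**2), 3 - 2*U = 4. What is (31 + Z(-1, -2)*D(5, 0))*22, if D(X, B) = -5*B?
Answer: 682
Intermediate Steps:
U = -1/2 (U = 3/2 - 1/2*4 = 3/2 - 2 = -1/2 ≈ -0.50000)
Z(t, z) = 3*(-1/2 + t)/(8*(z + 4*t**2)) (Z(t, z) = 3*((t - 1/2)/(z + (t + t)**2))/8 = 3*((-1/2 + t)/(z + (2*t)**2))/8 = 3*((-1/2 + t)/(z + 4*t**2))/8 = 3*(-1/2 + t)/(8*(z + 4*t**2)))
(31 + Z(-1, -2)*D(5, 0))*22 = (31 + (3*(-1 + 2*(-1))/(16*(-2 + 4*(-1)**2)))*(-5*0))*22 = (31 + (3*(-1 - 2)/(16*(-2 + 4*1)))*0)*22 = (31 + ((3/16)*(-3)/(-2 + 4))*0)*22 = (31 + ((3/16)*(-3)/2)*0)*22 = (31 + ((3/16)*(1/2)*(-3))*0)*22 = (31 - 9/32*0)*22 = (31 + 0)*22 = 31*22 = 682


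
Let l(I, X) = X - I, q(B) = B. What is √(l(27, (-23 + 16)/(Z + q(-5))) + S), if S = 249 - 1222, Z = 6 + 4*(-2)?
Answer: 3*I*√111 ≈ 31.607*I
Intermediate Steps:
Z = -2 (Z = 6 - 8 = -2)
S = -973
√(l(27, (-23 + 16)/(Z + q(-5))) + S) = √(((-23 + 16)/(-2 - 5) - 1*27) - 973) = √((-7/(-7) - 27) - 973) = √((-7*(-⅐) - 27) - 973) = √((1 - 27) - 973) = √(-26 - 973) = √(-999) = 3*I*√111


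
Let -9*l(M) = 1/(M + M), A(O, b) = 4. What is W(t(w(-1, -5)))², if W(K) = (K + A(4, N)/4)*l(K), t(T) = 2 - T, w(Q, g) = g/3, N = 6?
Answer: 49/9801 ≈ 0.0049995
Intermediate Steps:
l(M) = -1/(18*M) (l(M) = -1/(9*(M + M)) = -1/(2*M)/9 = -1/(18*M))
w(Q, g) = g/3 (w(Q, g) = g*(⅓) = g/3)
W(K) = -(1 + K)/(18*K) (W(K) = (K + 4/4)*(-1/(18*K)) = (K + 4*(¼))*(-1/(18*K)) = (K + 1)*(-1/(18*K)) = (1 + K)*(-1/(18*K)) = -(1 + K)/(18*K))
W(t(w(-1, -5)))² = ((-1 - (2 - (-5)/3))/(18*(2 - (-5)/3)))² = ((-1 - (2 - 1*(-5/3)))/(18*(2 - 1*(-5/3))))² = ((-1 - (2 + 5/3))/(18*(2 + 5/3)))² = ((-1 - 1*11/3)/(18*(11/3)))² = ((1/18)*(3/11)*(-1 - 11/3))² = ((1/18)*(3/11)*(-14/3))² = (-7/99)² = 49/9801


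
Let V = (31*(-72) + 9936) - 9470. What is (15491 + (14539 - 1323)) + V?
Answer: 26941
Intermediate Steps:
V = -1766 (V = (-2232 + 9936) - 9470 = 7704 - 9470 = -1766)
(15491 + (14539 - 1323)) + V = (15491 + (14539 - 1323)) - 1766 = (15491 + 13216) - 1766 = 28707 - 1766 = 26941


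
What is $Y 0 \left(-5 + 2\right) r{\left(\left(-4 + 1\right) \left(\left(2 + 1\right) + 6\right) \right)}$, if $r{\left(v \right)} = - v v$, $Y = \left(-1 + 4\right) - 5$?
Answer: $0$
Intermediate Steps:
$Y = -2$ ($Y = 3 - 5 = -2$)
$r{\left(v \right)} = - v^{2}$
$Y 0 \left(-5 + 2\right) r{\left(\left(-4 + 1\right) \left(\left(2 + 1\right) + 6\right) \right)} = \left(-2\right) 0 \left(-5 + 2\right) \left(- \left(\left(-4 + 1\right) \left(\left(2 + 1\right) + 6\right)\right)^{2}\right) = 0 \left(-3\right) \left(- \left(- 3 \left(3 + 6\right)\right)^{2}\right) = 0 \left(- \left(\left(-3\right) 9\right)^{2}\right) = 0 \left(- \left(-27\right)^{2}\right) = 0 \left(\left(-1\right) 729\right) = 0 \left(-729\right) = 0$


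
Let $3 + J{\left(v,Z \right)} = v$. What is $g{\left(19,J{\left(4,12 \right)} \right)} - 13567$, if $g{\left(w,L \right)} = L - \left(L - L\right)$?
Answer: $-13566$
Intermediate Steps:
$J{\left(v,Z \right)} = -3 + v$
$g{\left(w,L \right)} = L$ ($g{\left(w,L \right)} = L - 0 = L + 0 = L$)
$g{\left(19,J{\left(4,12 \right)} \right)} - 13567 = \left(-3 + 4\right) - 13567 = 1 - 13567 = -13566$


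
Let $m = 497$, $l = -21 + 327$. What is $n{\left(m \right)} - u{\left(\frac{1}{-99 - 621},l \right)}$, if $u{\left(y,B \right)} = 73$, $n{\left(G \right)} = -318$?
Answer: $-391$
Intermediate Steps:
$l = 306$
$n{\left(m \right)} - u{\left(\frac{1}{-99 - 621},l \right)} = -318 - 73 = -391$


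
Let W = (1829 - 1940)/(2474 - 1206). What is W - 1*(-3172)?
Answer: 4021985/1268 ≈ 3171.9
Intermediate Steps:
W = -111/1268 ≈ -0.087539
W - 1*(-3172) = -111/1268 - 1*(-3172) = -111/1268 + 3172 = 4021985/1268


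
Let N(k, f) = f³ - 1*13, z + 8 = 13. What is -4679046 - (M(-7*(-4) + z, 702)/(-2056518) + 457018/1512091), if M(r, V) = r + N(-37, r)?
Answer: -14550160527450709585/3109642359138 ≈ -4.6790e+6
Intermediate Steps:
z = 5 (z = -8 + 13 = 5)
N(k, f) = -13 + f³ (N(k, f) = f³ - 13 = -13 + f³)
M(r, V) = -13 + r + r³ (M(r, V) = r + (-13 + r³) = -13 + r + r³)
-4679046 - (M(-7*(-4) + z, 702)/(-2056518) + 457018/1512091) = -4679046 - ((-13 + (-7*(-4) + 5) + (-7*(-4) + 5)³)/(-2056518) + 457018/1512091) = -4679046 - ((-13 + (28 + 5) + (28 + 5)³)*(-1/2056518) + 457018*(1/1512091)) = -4679046 - ((-13 + 33 + 33³)*(-1/2056518) + 457018/1512091) = -4679046 - ((-13 + 33 + 35937)*(-1/2056518) + 457018/1512091) = -4679046 - (35957*(-1/2056518) + 457018/1512091) = -4679046 - (-35957/2056518 + 457018/1512091) = -4679046 - 1*885495487237/3109642359138 = -4679046 - 885495487237/3109642359138 = -14550160527450709585/3109642359138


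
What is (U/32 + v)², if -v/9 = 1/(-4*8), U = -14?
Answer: 25/1024 ≈ 0.024414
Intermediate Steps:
v = 9/32 (v = -9/((-4*8)) = -9/(-32) = -9*(-1/32) = 9/32 ≈ 0.28125)
(U/32 + v)² = (-14/32 + 9/32)² = (-14*1/32 + 9/32)² = (-7/16 + 9/32)² = (-5/32)² = 25/1024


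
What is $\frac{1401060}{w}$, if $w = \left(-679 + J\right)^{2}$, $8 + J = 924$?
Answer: $\frac{467020}{18723} \approx 24.944$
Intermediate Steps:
$J = 916$ ($J = -8 + 924 = 916$)
$w = 56169$ ($w = \left(-679 + 916\right)^{2} = 237^{2} = 56169$)
$\frac{1401060}{w} = \frac{1401060}{56169} = 1401060 \cdot \frac{1}{56169} = \frac{467020}{18723}$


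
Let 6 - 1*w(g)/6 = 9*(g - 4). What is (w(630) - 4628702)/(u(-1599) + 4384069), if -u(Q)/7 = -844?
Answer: -4662470/4389977 ≈ -1.0621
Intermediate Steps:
u(Q) = 5908 (u(Q) = -7*(-844) = 5908)
w(g) = 252 - 54*g (w(g) = 36 - 54*(g - 4) = 36 - 54*(-4 + g) = 36 - 6*(-36 + 9*g) = 36 + (216 - 54*g) = 252 - 54*g)
(w(630) - 4628702)/(u(-1599) + 4384069) = ((252 - 54*630) - 4628702)/(5908 + 4384069) = ((252 - 34020) - 4628702)/4389977 = (-33768 - 4628702)*(1/4389977) = -4662470*1/4389977 = -4662470/4389977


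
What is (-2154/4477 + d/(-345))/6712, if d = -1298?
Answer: 633502/1295890035 ≈ 0.00048885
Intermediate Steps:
(-2154/4477 + d/(-345))/6712 = (-2154/4477 - 1298/(-345))/6712 = (-2154*1/4477 - 1298*(-1/345))*(1/6712) = (-2154/4477 + 1298/345)*(1/6712) = (5068016/1544565)*(1/6712) = 633502/1295890035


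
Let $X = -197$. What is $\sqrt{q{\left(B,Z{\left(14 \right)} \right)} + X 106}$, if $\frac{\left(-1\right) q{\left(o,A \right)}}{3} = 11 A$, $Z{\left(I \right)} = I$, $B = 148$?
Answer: $4 i \sqrt{1334} \approx 146.1 i$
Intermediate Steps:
$q{\left(o,A \right)} = - 33 A$ ($q{\left(o,A \right)} = - 3 \cdot 11 A = - 33 A$)
$\sqrt{q{\left(B,Z{\left(14 \right)} \right)} + X 106} = \sqrt{\left(-33\right) 14 - 20882} = \sqrt{-462 - 20882} = \sqrt{-21344} = 4 i \sqrt{1334}$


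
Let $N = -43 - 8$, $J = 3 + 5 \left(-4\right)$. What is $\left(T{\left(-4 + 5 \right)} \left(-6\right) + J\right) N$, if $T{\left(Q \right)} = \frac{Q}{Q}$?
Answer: $1173$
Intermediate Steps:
$J = -17$ ($J = 3 - 20 = -17$)
$N = -51$ ($N = -43 - 8 = -51$)
$T{\left(Q \right)} = 1$
$\left(T{\left(-4 + 5 \right)} \left(-6\right) + J\right) N = \left(1 \left(-6\right) - 17\right) \left(-51\right) = \left(-6 - 17\right) \left(-51\right) = \left(-23\right) \left(-51\right) = 1173$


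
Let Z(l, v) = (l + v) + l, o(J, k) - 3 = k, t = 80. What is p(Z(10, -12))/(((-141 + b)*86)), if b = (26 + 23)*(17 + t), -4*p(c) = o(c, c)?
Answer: -11/1586528 ≈ -6.9334e-6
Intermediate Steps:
o(J, k) = 3 + k
Z(l, v) = v + 2*l
p(c) = -3/4 - c/4 (p(c) = -(3 + c)/4 = -3/4 - c/4)
b = 4753 (b = (26 + 23)*(17 + 80) = 49*97 = 4753)
p(Z(10, -12))/(((-141 + b)*86)) = (-3/4 - (-12 + 2*10)/4)/(((-141 + 4753)*86)) = (-3/4 - (-12 + 20)/4)/((4612*86)) = (-3/4 - 1/4*8)/396632 = (-3/4 - 2)*(1/396632) = -11/4*1/396632 = -11/1586528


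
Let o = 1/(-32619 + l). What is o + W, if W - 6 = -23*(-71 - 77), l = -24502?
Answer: 194782609/57121 ≈ 3410.0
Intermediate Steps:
W = 3410 (W = 6 - 23*(-71 - 77) = 6 - 23*(-148) = 6 + 3404 = 3410)
o = -1/57121 (o = 1/(-32619 - 24502) = 1/(-57121) = -1/57121 ≈ -1.7507e-5)
o + W = -1/57121 + 3410 = 194782609/57121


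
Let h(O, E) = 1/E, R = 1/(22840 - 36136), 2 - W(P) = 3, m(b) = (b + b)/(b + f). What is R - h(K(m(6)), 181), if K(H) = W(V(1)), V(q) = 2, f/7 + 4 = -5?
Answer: -13477/2406576 ≈ -0.0056001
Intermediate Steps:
f = -63 (f = -28 + 7*(-5) = -28 - 35 = -63)
m(b) = 2*b/(-63 + b) (m(b) = (b + b)/(b - 63) = (2*b)/(-63 + b) = 2*b/(-63 + b))
W(P) = -1 (W(P) = 2 - 1*3 = 2 - 3 = -1)
K(H) = -1
R = -1/13296 (R = 1/(-13296) = -1/13296 ≈ -7.5211e-5)
R - h(K(m(6)), 181) = -1/13296 - 1/181 = -13477/2406576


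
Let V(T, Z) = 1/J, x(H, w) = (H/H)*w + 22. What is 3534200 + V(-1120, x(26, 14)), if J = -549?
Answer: 1940275799/549 ≈ 3.5342e+6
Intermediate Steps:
x(H, w) = 22 + w (x(H, w) = 1*w + 22 = w + 22 = 22 + w)
V(T, Z) = -1/549 (V(T, Z) = 1/(-549) = -1/549)
3534200 + V(-1120, x(26, 14)) = 3534200 - 1/549 = 1940275799/549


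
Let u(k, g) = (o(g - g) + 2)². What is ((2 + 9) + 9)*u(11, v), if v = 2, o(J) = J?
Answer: 80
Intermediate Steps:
u(k, g) = 4 (u(k, g) = ((g - g) + 2)² = (0 + 2)² = 2² = 4)
((2 + 9) + 9)*u(11, v) = ((2 + 9) + 9)*4 = (11 + 9)*4 = 20*4 = 80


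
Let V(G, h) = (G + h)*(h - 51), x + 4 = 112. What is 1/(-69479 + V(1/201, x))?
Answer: -67/4242622 ≈ -1.5792e-5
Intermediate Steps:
x = 108 (x = -4 + 112 = 108)
V(G, h) = (-51 + h)*(G + h) (V(G, h) = (G + h)*(-51 + h) = (-51 + h)*(G + h))
1/(-69479 + V(1/201, x)) = 1/(-69479 + (108² - 51/201 - 51*108 + 108/201)) = 1/(-69479 + (11664 - 51*1/201 - 5508 + (1/201)*108)) = 1/(-69479 + (11664 - 17/67 - 5508 + 36/67)) = 1/(-69479 + 412471/67) = 1/(-4242622/67) = -67/4242622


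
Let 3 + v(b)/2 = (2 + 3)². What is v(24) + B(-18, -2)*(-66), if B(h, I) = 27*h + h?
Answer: 33308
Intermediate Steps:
B(h, I) = 28*h
v(b) = 44 (v(b) = -6 + 2*(2 + 3)² = -6 + 2*5² = -6 + 2*25 = -6 + 50 = 44)
v(24) + B(-18, -2)*(-66) = 44 + (28*(-18))*(-66) = 44 - 504*(-66) = 44 + 33264 = 33308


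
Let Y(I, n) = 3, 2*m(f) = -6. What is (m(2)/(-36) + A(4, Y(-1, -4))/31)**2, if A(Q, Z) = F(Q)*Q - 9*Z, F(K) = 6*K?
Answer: 737881/138384 ≈ 5.3321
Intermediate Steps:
m(f) = -3 (m(f) = (1/2)*(-6) = -3)
A(Q, Z) = -9*Z + 6*Q**2 (A(Q, Z) = (6*Q)*Q - 9*Z = 6*Q**2 - 9*Z = -9*Z + 6*Q**2)
(m(2)/(-36) + A(4, Y(-1, -4))/31)**2 = (-3/(-36) + (-9*3 + 6*4**2)/31)**2 = (-3*(-1/36) + (-27 + 6*16)*(1/31))**2 = (1/12 + (-27 + 96)*(1/31))**2 = (1/12 + 69*(1/31))**2 = (1/12 + 69/31)**2 = (859/372)**2 = 737881/138384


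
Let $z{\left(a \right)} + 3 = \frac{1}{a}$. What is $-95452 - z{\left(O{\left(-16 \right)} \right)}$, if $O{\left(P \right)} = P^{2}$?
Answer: $- \frac{24434945}{256} \approx -95449.0$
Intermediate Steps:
$z{\left(a \right)} = -3 + \frac{1}{a}$
$-95452 - z{\left(O{\left(-16 \right)} \right)} = -95452 - \left(-3 + \frac{1}{\left(-16\right)^{2}}\right) = -95452 - \left(-3 + \frac{1}{256}\right) = -95452 - - \frac{767}{256} = -95452 + \frac{767}{256} = - \frac{24434945}{256}$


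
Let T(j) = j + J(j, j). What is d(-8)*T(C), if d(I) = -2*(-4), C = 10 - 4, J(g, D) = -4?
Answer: 16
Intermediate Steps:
C = 6
T(j) = -4 + j (T(j) = j - 4 = -4 + j)
d(I) = 8
d(-8)*T(C) = 8*(-4 + 6) = 8*2 = 16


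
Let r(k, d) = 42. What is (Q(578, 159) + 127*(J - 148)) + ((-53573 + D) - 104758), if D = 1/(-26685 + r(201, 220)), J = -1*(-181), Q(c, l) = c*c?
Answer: 4794247991/26643 ≈ 1.7994e+5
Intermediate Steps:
Q(c, l) = c**2
J = 181
D = -1/26643 (D = 1/(-26685 + 42) = 1/(-26643) = -1/26643 ≈ -3.7533e-5)
(Q(578, 159) + 127*(J - 148)) + ((-53573 + D) - 104758) = (578**2 + 127*(181 - 148)) + ((-53573 - 1/26643) - 104758) = (334084 + 127*33) + (-1427345440/26643 - 104758) = (334084 + 4191) - 4218412834/26643 = 338275 - 4218412834/26643 = 4794247991/26643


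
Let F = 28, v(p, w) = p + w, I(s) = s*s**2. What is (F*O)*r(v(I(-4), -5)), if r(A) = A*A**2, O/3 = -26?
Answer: 717463656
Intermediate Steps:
I(s) = s**3
O = -78 (O = 3*(-26) = -78)
r(A) = A**3
(F*O)*r(v(I(-4), -5)) = (28*(-78))*((-4)**3 - 5)**3 = -2184*(-64 - 5)**3 = -2184*(-69)**3 = -2184*(-328509) = 717463656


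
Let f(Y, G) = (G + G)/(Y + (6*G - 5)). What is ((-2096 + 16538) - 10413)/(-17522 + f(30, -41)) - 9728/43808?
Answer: -798714347/1767050440 ≈ -0.45200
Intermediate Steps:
f(Y, G) = 2*G/(-5 + Y + 6*G) (f(Y, G) = (2*G)/(Y + (-5 + 6*G)) = (2*G)/(-5 + Y + 6*G) = 2*G/(-5 + Y + 6*G))
((-2096 + 16538) - 10413)/(-17522 + f(30, -41)) - 9728/43808 = ((-2096 + 16538) - 10413)/(-17522 + 2*(-41)/(-5 + 30 + 6*(-41))) - 9728/43808 = (14442 - 10413)/(-17522 + 2*(-41)/(-5 + 30 - 246)) - 9728*1/43808 = 4029/(-17522 + 2*(-41)/(-221)) - 304/1369 = 4029/(-17522 + 2*(-41)*(-1/221)) - 304/1369 = 4029/(-17522 + 82/221) - 304/1369 = 4029/(-3872280/221) - 304/1369 = 4029*(-221/3872280) - 304/1369 = -296803/1290760 - 304/1369 = -798714347/1767050440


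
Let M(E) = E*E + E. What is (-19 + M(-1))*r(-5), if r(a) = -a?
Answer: -95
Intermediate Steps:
M(E) = E + E² (M(E) = E² + E = E + E²)
(-19 + M(-1))*r(-5) = (-19 - (1 - 1))*(-1*(-5)) = (-19 - 1*0)*5 = (-19 + 0)*5 = -19*5 = -95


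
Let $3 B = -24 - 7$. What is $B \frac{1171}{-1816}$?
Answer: $\frac{36301}{5448} \approx 6.6632$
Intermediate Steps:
$B = - \frac{31}{3}$ ($B = \frac{-24 - 7}{3} = \frac{1}{3} \left(-31\right) = - \frac{31}{3} \approx -10.333$)
$B \frac{1171}{-1816} = - \frac{31 \frac{1171}{-1816}}{3} = - \frac{31 \cdot 1171 \left(- \frac{1}{1816}\right)}{3} = \left(- \frac{31}{3}\right) \left(- \frac{1171}{1816}\right) = \frac{36301}{5448}$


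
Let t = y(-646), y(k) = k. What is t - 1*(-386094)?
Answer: 385448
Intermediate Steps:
t = -646
t - 1*(-386094) = -646 - 1*(-386094) = -646 + 386094 = 385448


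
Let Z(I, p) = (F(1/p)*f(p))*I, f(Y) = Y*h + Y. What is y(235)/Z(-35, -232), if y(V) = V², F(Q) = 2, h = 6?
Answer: 11045/22736 ≈ 0.48579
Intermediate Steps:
f(Y) = 7*Y (f(Y) = Y*6 + Y = 6*Y + Y = 7*Y)
Z(I, p) = 14*I*p (Z(I, p) = (2*(7*p))*I = (14*p)*I = 14*I*p)
y(235)/Z(-35, -232) = 235²/((14*(-35)*(-232))) = 55225/113680 = 55225*(1/113680) = 11045/22736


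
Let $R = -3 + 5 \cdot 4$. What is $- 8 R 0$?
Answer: $0$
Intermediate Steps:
$R = 17$ ($R = -3 + 20 = 17$)
$- 8 R 0 = \left(-8\right) 17 \cdot 0 = \left(-136\right) 0 = 0$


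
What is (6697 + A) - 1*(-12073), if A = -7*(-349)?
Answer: 21213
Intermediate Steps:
A = 2443
(6697 + A) - 1*(-12073) = (6697 + 2443) - 1*(-12073) = 9140 + 12073 = 21213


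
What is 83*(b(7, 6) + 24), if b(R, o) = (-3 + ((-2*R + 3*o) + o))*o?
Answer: 5478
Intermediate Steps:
b(R, o) = o*(-3 - 2*R + 4*o) (b(R, o) = (-3 + (-2*R + 4*o))*o = (-3 - 2*R + 4*o)*o = o*(-3 - 2*R + 4*o))
83*(b(7, 6) + 24) = 83*(6*(-3 - 2*7 + 4*6) + 24) = 83*(6*(-3 - 14 + 24) + 24) = 83*(6*7 + 24) = 83*(42 + 24) = 83*66 = 5478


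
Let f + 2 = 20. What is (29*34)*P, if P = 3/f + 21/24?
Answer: 12325/12 ≈ 1027.1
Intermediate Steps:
f = 18 (f = -2 + 20 = 18)
P = 25/24 (P = 3/18 + 21/24 = 3*(1/18) + 21*(1/24) = ⅙ + 7/8 = 25/24 ≈ 1.0417)
(29*34)*P = (29*34)*(25/24) = 986*(25/24) = 12325/12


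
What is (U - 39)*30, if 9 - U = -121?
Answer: 2730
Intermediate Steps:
U = 130 (U = 9 - 1*(-121) = 9 + 121 = 130)
(U - 39)*30 = (130 - 39)*30 = 91*30 = 2730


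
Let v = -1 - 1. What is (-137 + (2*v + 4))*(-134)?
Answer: 18358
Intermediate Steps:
v = -2
(-137 + (2*v + 4))*(-134) = (-137 + (2*(-2) + 4))*(-134) = (-137 + (-4 + 4))*(-134) = (-137 + 0)*(-134) = -137*(-134) = 18358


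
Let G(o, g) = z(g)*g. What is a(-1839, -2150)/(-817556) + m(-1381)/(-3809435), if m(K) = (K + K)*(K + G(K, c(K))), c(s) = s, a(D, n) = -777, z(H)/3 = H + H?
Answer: 5167225575948223/622885288172 ≈ 8295.6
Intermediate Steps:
z(H) = 6*H (z(H) = 3*(H + H) = 3*(2*H) = 6*H)
G(o, g) = 6*g**2 (G(o, g) = (6*g)*g = 6*g**2)
m(K) = 2*K*(K + 6*K**2) (m(K) = (K + K)*(K + 6*K**2) = (2*K)*(K + 6*K**2) = 2*K*(K + 6*K**2))
a(-1839, -2150)/(-817556) + m(-1381)/(-3809435) = -777/(-817556) + ((-1381)**2*(2 + 12*(-1381)))/(-3809435) = -777*(-1/817556) + (1907161*(2 - 16572))*(-1/3809435) = 777/817556 + (1907161*(-16570))*(-1/3809435) = 777/817556 - 31601657770*(-1/3809435) = 777/817556 + 6320331554/761887 = 5167225575948223/622885288172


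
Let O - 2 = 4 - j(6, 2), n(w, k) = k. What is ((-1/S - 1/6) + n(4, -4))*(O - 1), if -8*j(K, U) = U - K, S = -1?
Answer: -57/4 ≈ -14.250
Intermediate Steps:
j(K, U) = -U/8 + K/8 (j(K, U) = -(U - K)/8 = -U/8 + K/8)
O = 11/2 (O = 2 + (4 - (-1/8*2 + (1/8)*6)) = 2 + (4 - (-1/4 + 3/4)) = 2 + (4 - 1*1/2) = 2 + (4 - 1/2) = 2 + 7/2 = 11/2 ≈ 5.5000)
((-1/S - 1/6) + n(4, -4))*(O - 1) = ((-1/(-1) - 1/6) - 4)*(11/2 - 1) = ((-1*(-1) - 1*1/6) - 4)*(9/2) = ((1 - 1/6) - 4)*(9/2) = (5/6 - 4)*(9/2) = -19/6*9/2 = -57/4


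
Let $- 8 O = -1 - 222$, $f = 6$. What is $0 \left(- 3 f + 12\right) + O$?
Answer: $\frac{223}{8} \approx 27.875$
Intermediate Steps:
$O = \frac{223}{8}$ ($O = - \frac{-1 - 222}{8} = \left(- \frac{1}{8}\right) \left(-223\right) = \frac{223}{8} \approx 27.875$)
$0 \left(- 3 f + 12\right) + O = 0 \left(\left(-3\right) 6 + 12\right) + \frac{223}{8} = 0 \left(-18 + 12\right) + \frac{223}{8} = 0 \left(-6\right) + \frac{223}{8} = 0 + \frac{223}{8} = \frac{223}{8}$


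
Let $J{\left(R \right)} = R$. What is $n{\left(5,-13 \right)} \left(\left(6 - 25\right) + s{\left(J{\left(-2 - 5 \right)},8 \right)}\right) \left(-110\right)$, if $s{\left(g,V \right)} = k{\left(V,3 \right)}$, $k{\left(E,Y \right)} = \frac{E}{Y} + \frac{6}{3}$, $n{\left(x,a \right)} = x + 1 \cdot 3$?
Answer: $\frac{37840}{3} \approx 12613.0$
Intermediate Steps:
$n{\left(x,a \right)} = 3 + x$ ($n{\left(x,a \right)} = x + 3 = 3 + x$)
$k{\left(E,Y \right)} = 2 + \frac{E}{Y}$ ($k{\left(E,Y \right)} = \frac{E}{Y} + 6 \cdot \frac{1}{3} = \frac{E}{Y} + 2 = 2 + \frac{E}{Y}$)
$s{\left(g,V \right)} = 2 + \frac{V}{3}$
$n{\left(5,-13 \right)} \left(\left(6 - 25\right) + s{\left(J{\left(-2 - 5 \right)},8 \right)}\right) \left(-110\right) = \left(3 + 5\right) \left(\left(6 - 25\right) + \left(2 + \frac{1}{3} \cdot 8\right)\right) \left(-110\right) = 8 \left(-19 + \left(2 + \frac{8}{3}\right)\right) \left(-110\right) = 8 \left(-19 + \frac{14}{3}\right) \left(-110\right) = 8 \left(- \frac{43}{3}\right) \left(-110\right) = \left(- \frac{344}{3}\right) \left(-110\right) = \frac{37840}{3}$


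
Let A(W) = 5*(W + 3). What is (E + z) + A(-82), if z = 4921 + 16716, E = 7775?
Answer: 29017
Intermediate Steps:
z = 21637
A(W) = 15 + 5*W (A(W) = 5*(3 + W) = 15 + 5*W)
(E + z) + A(-82) = (7775 + 21637) + (15 + 5*(-82)) = 29412 + (15 - 410) = 29412 - 395 = 29017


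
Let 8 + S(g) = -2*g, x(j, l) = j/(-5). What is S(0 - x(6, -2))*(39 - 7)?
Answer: -1664/5 ≈ -332.80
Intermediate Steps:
x(j, l) = -j/5 (x(j, l) = j*(-1/5) = -j/5)
S(g) = -8 - 2*g
S(0 - x(6, -2))*(39 - 7) = (-8 - 2*(0 - (-1)*6/5))*(39 - 7) = (-8 - 2*(0 - 1*(-6/5)))*32 = (-8 - 2*(0 + 6/5))*32 = (-8 - 2*6/5)*32 = (-8 - 12/5)*32 = -52/5*32 = -1664/5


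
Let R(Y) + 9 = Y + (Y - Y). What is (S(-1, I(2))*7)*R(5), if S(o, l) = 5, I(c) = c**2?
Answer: -140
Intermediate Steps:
R(Y) = -9 + Y (R(Y) = -9 + (Y + (Y - Y)) = -9 + (Y + 0) = -9 + Y)
(S(-1, I(2))*7)*R(5) = (5*7)*(-9 + 5) = 35*(-4) = -140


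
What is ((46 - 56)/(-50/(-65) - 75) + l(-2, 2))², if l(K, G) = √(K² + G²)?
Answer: 298668/37249 + 104*√2/193 ≈ 8.7802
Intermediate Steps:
l(K, G) = √(G² + K²)
((46 - 56)/(-50/(-65) - 75) + l(-2, 2))² = ((46 - 56)/(-50/(-65) - 75) + √(2² + (-2)²))² = (-10/(-50*(-1/65) - 75) + √(4 + 4))² = (-10/(10/13 - 75) + √8)² = (-10/(-965/13) + 2*√2)² = (-10*(-13/965) + 2*√2)² = (26/193 + 2*√2)²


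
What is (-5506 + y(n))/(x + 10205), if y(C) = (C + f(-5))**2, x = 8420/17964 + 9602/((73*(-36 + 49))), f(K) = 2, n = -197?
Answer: 138594644721/43538411822 ≈ 3.1833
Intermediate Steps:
x = 45120227/4261959 (x = 8420*(1/17964) + 9602/((73*13)) = 2105/4491 + 9602/949 = 45120227/4261959 ≈ 10.587)
y(C) = (2 + C)**2 (y(C) = (C + 2)**2 = (2 + C)**2)
(-5506 + y(n))/(x + 10205) = (-5506 + (2 - 197)**2)/(45120227/4261959 + 10205) = (-5506 + (-195)**2)/(43538411822/4261959) = (-5506 + 38025)*(4261959/43538411822) = 32519*(4261959/43538411822) = 138594644721/43538411822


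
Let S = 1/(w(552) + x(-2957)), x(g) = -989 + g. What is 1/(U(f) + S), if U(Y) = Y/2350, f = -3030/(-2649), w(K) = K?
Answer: 704271970/135289 ≈ 5205.7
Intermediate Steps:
f = 1010/883 (f = -3030*(-1/2649) = 1010/883 ≈ 1.1438)
S = -1/3394 (S = 1/(552 + (-989 - 2957)) = 1/(552 - 3946) = 1/(-3394) = -1/3394 ≈ -0.00029464)
U(Y) = Y/2350 (U(Y) = Y*(1/2350) = Y/2350)
1/(U(f) + S) = 1/((1/2350)*(1010/883) - 1/3394) = 1/(101/207505 - 1/3394) = 1/(135289/704271970) = 704271970/135289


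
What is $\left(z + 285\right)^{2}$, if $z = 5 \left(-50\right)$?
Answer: $1225$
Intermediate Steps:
$z = -250$
$\left(z + 285\right)^{2} = \left(-250 + 285\right)^{2} = 35^{2} = 1225$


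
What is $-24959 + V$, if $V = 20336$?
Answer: $-4623$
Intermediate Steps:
$-24959 + V = -24959 + 20336 = -4623$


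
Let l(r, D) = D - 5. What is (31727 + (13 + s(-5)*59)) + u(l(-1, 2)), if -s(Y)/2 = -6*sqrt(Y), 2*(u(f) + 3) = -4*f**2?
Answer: 31719 + 708*I*sqrt(5) ≈ 31719.0 + 1583.1*I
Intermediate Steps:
l(r, D) = -5 + D
u(f) = -3 - 2*f**2 (u(f) = -3 + (-4*f**2)/2 = -3 - 2*f**2)
s(Y) = 12*sqrt(Y) (s(Y) = -(-12)*sqrt(Y) = 12*sqrt(Y))
(31727 + (13 + s(-5)*59)) + u(l(-1, 2)) = (31727 + (13 + (12*sqrt(-5))*59)) + (-3 - 2*(-5 + 2)**2) = (31727 + (13 + (12*(I*sqrt(5)))*59)) + (-3 - 2*(-3)**2) = (31727 + (13 + (12*I*sqrt(5))*59)) + (-3 - 2*9) = (31727 + (13 + 708*I*sqrt(5))) + (-3 - 18) = (31740 + 708*I*sqrt(5)) - 21 = 31719 + 708*I*sqrt(5)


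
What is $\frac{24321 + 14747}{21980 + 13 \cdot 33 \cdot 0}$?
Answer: $\frac{9767}{5495} \approx 1.7774$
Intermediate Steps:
$\frac{24321 + 14747}{21980 + 13 \cdot 33 \cdot 0} = \frac{39068}{21980 + 429 \cdot 0} = \frac{39068}{21980 + 0} = \frac{39068}{21980} = 39068 \cdot \frac{1}{21980} = \frac{9767}{5495}$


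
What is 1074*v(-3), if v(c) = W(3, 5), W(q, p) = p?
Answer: 5370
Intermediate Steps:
v(c) = 5
1074*v(-3) = 1074*5 = 5370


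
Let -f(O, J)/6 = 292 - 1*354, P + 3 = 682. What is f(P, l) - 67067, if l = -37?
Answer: -66695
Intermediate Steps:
P = 679 (P = -3 + 682 = 679)
f(O, J) = 372 (f(O, J) = -6*(292 - 1*354) = -6*(292 - 354) = -6*(-62) = 372)
f(P, l) - 67067 = 372 - 67067 = -66695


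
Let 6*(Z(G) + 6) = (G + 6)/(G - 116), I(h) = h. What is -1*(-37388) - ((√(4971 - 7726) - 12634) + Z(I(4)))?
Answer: 16809413/336 - I*√2755 ≈ 50028.0 - 52.488*I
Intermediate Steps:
Z(G) = -6 + (6 + G)/(6*(-116 + G)) (Z(G) = -6 + ((G + 6)/(G - 116))/6 = -6 + ((6 + G)/(-116 + G))/6 = -6 + (6 + G)/(6*(-116 + G)))
-1*(-37388) - ((√(4971 - 7726) - 12634) + Z(I(4))) = -1*(-37388) - ((√(4971 - 7726) - 12634) + (4182 - 35*4)/(6*(-116 + 4))) = 37388 - ((√(-2755) - 12634) + (⅙)*(4182 - 140)/(-112)) = 37388 - ((I*√2755 - 12634) + (⅙)*(-1/112)*4042) = 37388 - ((-12634 + I*√2755) - 2021/336) = 37388 - (-4247045/336 + I*√2755) = 37388 + (4247045/336 - I*√2755) = 16809413/336 - I*√2755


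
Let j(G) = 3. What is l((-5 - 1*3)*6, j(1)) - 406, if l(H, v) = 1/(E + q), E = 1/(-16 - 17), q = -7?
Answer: -94225/232 ≈ -406.14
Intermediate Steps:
E = -1/33 (E = 1/(-33) = -1/33 ≈ -0.030303)
l(H, v) = -33/232 (l(H, v) = 1/(-1/33 - 7) = 1/(-232/33) = -33/232)
l((-5 - 1*3)*6, j(1)) - 406 = -33/232 - 406 = -94225/232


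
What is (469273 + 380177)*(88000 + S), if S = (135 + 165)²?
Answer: 151202100000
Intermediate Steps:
S = 90000 (S = 300² = 90000)
(469273 + 380177)*(88000 + S) = (469273 + 380177)*(88000 + 90000) = 849450*178000 = 151202100000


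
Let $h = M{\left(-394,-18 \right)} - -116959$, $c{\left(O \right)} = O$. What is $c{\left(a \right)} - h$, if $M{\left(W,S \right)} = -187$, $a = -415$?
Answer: $-117187$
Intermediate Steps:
$h = 116772$ ($h = -187 - -116959 = -187 + 116959 = 116772$)
$c{\left(a \right)} - h = -415 - 116772 = -117187$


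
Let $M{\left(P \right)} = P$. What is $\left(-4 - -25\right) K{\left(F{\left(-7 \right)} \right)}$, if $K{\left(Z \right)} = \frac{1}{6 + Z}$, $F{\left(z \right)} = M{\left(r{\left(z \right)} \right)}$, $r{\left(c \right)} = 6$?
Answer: $\frac{7}{4} \approx 1.75$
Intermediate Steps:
$F{\left(z \right)} = 6$
$\left(-4 - -25\right) K{\left(F{\left(-7 \right)} \right)} = \frac{-4 - -25}{6 + 6} = \frac{-4 + 25}{12} = 21 \cdot \frac{1}{12} = \frac{7}{4}$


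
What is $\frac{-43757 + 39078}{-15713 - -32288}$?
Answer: $- \frac{4679}{16575} \approx -0.28229$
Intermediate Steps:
$\frac{-43757 + 39078}{-15713 - -32288} = - \frac{4679}{-15713 + 32288} = - \frac{4679}{16575}$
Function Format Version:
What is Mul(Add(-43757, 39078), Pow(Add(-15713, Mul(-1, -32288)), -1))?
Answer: Rational(-4679, 16575) ≈ -0.28229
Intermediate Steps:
Mul(Add(-43757, 39078), Pow(Add(-15713, Mul(-1, -32288)), -1)) = Mul(-4679, Pow(Add(-15713, 32288), -1)) = Mul(-4679, Pow(16575, -1)) = Mul(-4679, Rational(1, 16575)) = Rational(-4679, 16575)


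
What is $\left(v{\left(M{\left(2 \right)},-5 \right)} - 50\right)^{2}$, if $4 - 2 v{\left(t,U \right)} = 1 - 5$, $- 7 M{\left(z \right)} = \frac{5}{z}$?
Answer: $2116$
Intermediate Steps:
$M{\left(z \right)} = - \frac{5}{7 z}$ ($M{\left(z \right)} = - \frac{5 \frac{1}{z}}{7} = - \frac{5}{7 z}$)
$v{\left(t,U \right)} = 4$ ($v{\left(t,U \right)} = 2 - \frac{1 - 5}{2} = 2 - -2 = 2 + 2 = 4$)
$\left(v{\left(M{\left(2 \right)},-5 \right)} - 50\right)^{2} = \left(4 - 50\right)^{2} = \left(-46\right)^{2} = 2116$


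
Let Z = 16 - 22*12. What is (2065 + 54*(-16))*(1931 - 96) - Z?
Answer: 2204083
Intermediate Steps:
Z = -248 (Z = 16 - 264 = -248)
(2065 + 54*(-16))*(1931 - 96) - Z = (2065 + 54*(-16))*(1931 - 96) - 1*(-248) = (2065 - 864)*1835 + 248 = 1201*1835 + 248 = 2203835 + 248 = 2204083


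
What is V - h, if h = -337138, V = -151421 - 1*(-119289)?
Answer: 305006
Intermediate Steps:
V = -32132 (V = -151421 + 119289 = -32132)
V - h = -32132 - 1*(-337138) = -32132 + 337138 = 305006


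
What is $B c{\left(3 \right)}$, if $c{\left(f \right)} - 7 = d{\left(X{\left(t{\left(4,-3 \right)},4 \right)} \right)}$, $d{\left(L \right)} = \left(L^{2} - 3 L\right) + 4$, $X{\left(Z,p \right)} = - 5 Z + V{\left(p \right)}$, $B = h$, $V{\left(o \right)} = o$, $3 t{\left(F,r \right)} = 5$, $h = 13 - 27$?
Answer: $- \frac{5390}{9} \approx -598.89$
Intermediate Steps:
$h = -14$
$t{\left(F,r \right)} = \frac{5}{3}$ ($t{\left(F,r \right)} = \frac{1}{3} \cdot 5 = \frac{5}{3}$)
$B = -14$
$X{\left(Z,p \right)} = p - 5 Z$ ($X{\left(Z,p \right)} = - 5 Z + p = p - 5 Z$)
$d{\left(L \right)} = 4 + L^{2} - 3 L$
$c{\left(f \right)} = \frac{385}{9}$ ($c{\left(f \right)} = 7 + \left(4 + \left(4 - \frac{25}{3}\right)^{2} - 3 \left(4 - \frac{25}{3}\right)\right) = 7 + \left(4 + \left(- \frac{13}{3}\right)^{2} - -13\right) = 7 + \left(4 + \frac{169}{9} + 13\right) = 7 + \frac{322}{9} = \frac{385}{9}$)
$B c{\left(3 \right)} = \left(-14\right) \frac{385}{9} = - \frac{5390}{9}$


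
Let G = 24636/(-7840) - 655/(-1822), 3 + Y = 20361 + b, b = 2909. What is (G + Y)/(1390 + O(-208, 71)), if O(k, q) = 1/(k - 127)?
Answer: 2783156923257/166288845688 ≈ 16.737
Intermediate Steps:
O(k, q) = 1/(-127 + k)
Y = 23267 (Y = -3 + (20361 + 2909) = -3 + 23270 = 23267)
G = -4968949/1785560 (G = 24636*(-1/7840) - 655*(-1/1822) = -6159/1960 + 655/1822 = -4968949/1785560 ≈ -2.7829)
(G + Y)/(1390 + O(-208, 71)) = (-4968949/1785560 + 23267)/(1390 + 1/(-127 - 208)) = 41539655571/(1785560*(1390 + 1/(-335))) = 41539655571/(1785560*(1390 - 1/335)) = 41539655571/(1785560*(465649/335)) = (41539655571/1785560)*(335/465649) = 2783156923257/166288845688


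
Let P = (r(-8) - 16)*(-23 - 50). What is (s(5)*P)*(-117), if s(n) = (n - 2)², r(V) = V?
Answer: -1844856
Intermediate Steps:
P = 1752 (P = (-8 - 16)*(-23 - 50) = -24*(-73) = 1752)
s(n) = (-2 + n)²
(s(5)*P)*(-117) = ((-2 + 5)²*1752)*(-117) = (3²*1752)*(-117) = (9*1752)*(-117) = 15768*(-117) = -1844856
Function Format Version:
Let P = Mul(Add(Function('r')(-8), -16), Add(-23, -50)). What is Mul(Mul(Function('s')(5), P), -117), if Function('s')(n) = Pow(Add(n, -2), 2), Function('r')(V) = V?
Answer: -1844856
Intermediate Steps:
P = 1752 (P = Mul(Add(-8, -16), Add(-23, -50)) = Mul(-24, -73) = 1752)
Function('s')(n) = Pow(Add(-2, n), 2)
Mul(Mul(Function('s')(5), P), -117) = Mul(Mul(Pow(Add(-2, 5), 2), 1752), -117) = Mul(Mul(Pow(3, 2), 1752), -117) = Mul(Mul(9, 1752), -117) = Mul(15768, -117) = -1844856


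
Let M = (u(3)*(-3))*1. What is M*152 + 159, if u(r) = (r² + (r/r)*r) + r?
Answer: -6681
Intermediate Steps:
u(r) = r² + 2*r (u(r) = (r² + 1*r) + r = (r² + r) + r = (r + r²) + r = r² + 2*r)
M = -45 (M = ((3*(2 + 3))*(-3))*1 = ((3*5)*(-3))*1 = (15*(-3))*1 = -45*1 = -45)
M*152 + 159 = -45*152 + 159 = -6840 + 159 = -6681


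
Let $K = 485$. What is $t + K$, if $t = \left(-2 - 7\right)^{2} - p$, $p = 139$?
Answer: $427$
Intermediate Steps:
$t = -58$ ($t = \left(-2 - 7\right)^{2} - 139 = \left(-9\right)^{2} - 139 = 81 - 139 = -58$)
$t + K = -58 + 485 = 427$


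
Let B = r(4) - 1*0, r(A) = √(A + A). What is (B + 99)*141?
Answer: 13959 + 282*√2 ≈ 14358.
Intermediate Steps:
r(A) = √2*√A (r(A) = √(2*A) = √2*√A)
B = 2*√2 (B = √2*√4 - 1*0 = √2*2 + 0 = 2*√2 + 0 = 2*√2 ≈ 2.8284)
(B + 99)*141 = (2*√2 + 99)*141 = (99 + 2*√2)*141 = 13959 + 282*√2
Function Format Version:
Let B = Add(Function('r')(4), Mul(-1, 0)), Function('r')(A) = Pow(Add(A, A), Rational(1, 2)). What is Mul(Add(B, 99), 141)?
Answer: Add(13959, Mul(282, Pow(2, Rational(1, 2)))) ≈ 14358.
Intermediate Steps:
Function('r')(A) = Mul(Pow(2, Rational(1, 2)), Pow(A, Rational(1, 2))) (Function('r')(A) = Pow(Mul(2, A), Rational(1, 2)) = Mul(Pow(2, Rational(1, 2)), Pow(A, Rational(1, 2))))
B = Mul(2, Pow(2, Rational(1, 2))) (B = Add(Mul(Pow(2, Rational(1, 2)), Pow(4, Rational(1, 2))), Mul(-1, 0)) = Add(Mul(Pow(2, Rational(1, 2)), 2), 0) = Add(Mul(2, Pow(2, Rational(1, 2))), 0) = Mul(2, Pow(2, Rational(1, 2))) ≈ 2.8284)
Mul(Add(B, 99), 141) = Mul(Add(Mul(2, Pow(2, Rational(1, 2))), 99), 141) = Mul(Add(99, Mul(2, Pow(2, Rational(1, 2)))), 141) = Add(13959, Mul(282, Pow(2, Rational(1, 2))))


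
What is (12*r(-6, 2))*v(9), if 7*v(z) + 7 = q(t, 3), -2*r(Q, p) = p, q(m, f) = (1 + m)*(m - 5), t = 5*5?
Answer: -6156/7 ≈ -879.43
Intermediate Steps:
t = 25
q(m, f) = (1 + m)*(-5 + m)
r(Q, p) = -p/2
v(z) = 513/7 (v(z) = -1 + (-5 + 25² - 4*25)/7 = -1 + (-5 + 625 - 100)/7 = -1 + (⅐)*520 = -1 + 520/7 = 513/7)
(12*r(-6, 2))*v(9) = (12*(-½*2))*(513/7) = (12*(-1))*(513/7) = -12*513/7 = -6156/7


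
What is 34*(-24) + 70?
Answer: -746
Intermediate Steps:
34*(-24) + 70 = -816 + 70 = -746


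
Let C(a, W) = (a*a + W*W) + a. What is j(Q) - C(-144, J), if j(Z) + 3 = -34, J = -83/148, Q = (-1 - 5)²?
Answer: -451864505/21904 ≈ -20629.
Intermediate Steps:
Q = 36 (Q = (-6)² = 36)
J = -83/148 (J = -83*1/148 = -83/148 ≈ -0.56081)
C(a, W) = a + W² + a² (C(a, W) = (a² + W²) + a = (W² + a²) + a = a + W² + a²)
j(Z) = -37 (j(Z) = -3 - 34 = -37)
j(Q) - C(-144, J) = -37 - (-144 + (-83/148)² + (-144)²) = -37 - (-144 + 6889/21904 + 20736) = -37 - 1*451054057/21904 = -37 - 451054057/21904 = -451864505/21904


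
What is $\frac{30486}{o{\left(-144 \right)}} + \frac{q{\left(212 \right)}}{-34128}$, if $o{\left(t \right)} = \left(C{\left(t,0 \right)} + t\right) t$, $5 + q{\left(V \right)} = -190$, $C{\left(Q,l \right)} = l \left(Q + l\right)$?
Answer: $\frac{402959}{273024} \approx 1.4759$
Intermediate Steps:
$q{\left(V \right)} = -195$ ($q{\left(V \right)} = -5 - 190 = -195$)
$o{\left(t \right)} = t^{2}$ ($o{\left(t \right)} = \left(0 \left(t + 0\right) + t\right) t = \left(0 t + t\right) t = \left(0 + t\right) t = t t = t^{2}$)
$\frac{30486}{o{\left(-144 \right)}} + \frac{q{\left(212 \right)}}{-34128} = \frac{30486}{\left(-144\right)^{2}} - \frac{195}{-34128} = \frac{30486}{20736} - - \frac{65}{11376} = 30486 \cdot \frac{1}{20736} + \frac{65}{11376} = \frac{5081}{3456} + \frac{65}{11376} = \frac{402959}{273024}$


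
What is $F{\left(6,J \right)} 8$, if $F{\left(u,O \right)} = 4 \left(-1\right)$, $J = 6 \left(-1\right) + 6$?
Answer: $-32$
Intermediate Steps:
$J = 0$ ($J = -6 + 6 = 0$)
$F{\left(u,O \right)} = -4$
$F{\left(6,J \right)} 8 = \left(-4\right) 8 = -32$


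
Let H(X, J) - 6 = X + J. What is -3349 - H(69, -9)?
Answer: -3415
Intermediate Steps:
H(X, J) = 6 + J + X (H(X, J) = 6 + (X + J) = 6 + (J + X) = 6 + J + X)
-3349 - H(69, -9) = -3349 - (6 - 9 + 69) = -3349 - 1*66 = -3349 - 66 = -3415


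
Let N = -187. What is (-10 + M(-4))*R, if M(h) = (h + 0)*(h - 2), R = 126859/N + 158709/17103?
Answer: -9986624172/1066087 ≈ -9367.5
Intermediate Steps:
R = -713330298/1066087 (R = 126859/(-187) + 158709/17103 = 126859*(-1/187) + 158709*(1/17103) = -126859/187 + 52903/5701 = -713330298/1066087 ≈ -669.11)
M(h) = h*(-2 + h)
(-10 + M(-4))*R = (-10 - 4*(-2 - 4))*(-713330298/1066087) = (-10 - 4*(-6))*(-713330298/1066087) = (-10 + 24)*(-713330298/1066087) = 14*(-713330298/1066087) = -9986624172/1066087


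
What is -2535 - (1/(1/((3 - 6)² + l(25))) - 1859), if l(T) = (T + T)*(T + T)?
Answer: -3185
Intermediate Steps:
l(T) = 4*T² (l(T) = (2*T)*(2*T) = 4*T²)
-2535 - (1/(1/((3 - 6)² + l(25))) - 1859) = -2535 - (1/(1/((3 - 6)² + 4*25²)) - 1859) = -2535 - (1/(1/((-3)² + 4*625)) - 1859) = -2535 - (1/(1/(9 + 2500)) - 1859) = -2535 - (1/(1/2509) - 1859) = -2535 - (2509 - 1859) = -2535 - 1*650 = -2535 - 650 = -3185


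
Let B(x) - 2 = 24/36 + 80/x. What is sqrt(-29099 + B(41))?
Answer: I*sqrt(440168907)/123 ≈ 170.57*I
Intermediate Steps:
B(x) = 8/3 + 80/x (B(x) = 2 + (24/36 + 80/x) = 2 + (24*(1/36) + 80/x) = 2 + (2/3 + 80/x) = 8/3 + 80/x)
sqrt(-29099 + B(41)) = sqrt(-29099 + (8/3 + 80/41)) = sqrt(-29099 + 568/123) = sqrt(-3578609/123) = I*sqrt(440168907)/123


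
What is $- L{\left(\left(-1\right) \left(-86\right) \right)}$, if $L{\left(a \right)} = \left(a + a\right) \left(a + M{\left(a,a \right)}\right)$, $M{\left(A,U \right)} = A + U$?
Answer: $-44376$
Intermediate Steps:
$L{\left(a \right)} = 6 a^{2}$ ($L{\left(a \right)} = \left(a + a\right) \left(a + \left(a + a\right)\right) = 2 a \left(a + 2 a\right) = 2 a 3 a = 6 a^{2}$)
$- L{\left(\left(-1\right) \left(-86\right) \right)} = - 6 \left(\left(-1\right) \left(-86\right)\right)^{2} = - 6 \cdot 86^{2} = - 6 \cdot 7396 = \left(-1\right) 44376 = -44376$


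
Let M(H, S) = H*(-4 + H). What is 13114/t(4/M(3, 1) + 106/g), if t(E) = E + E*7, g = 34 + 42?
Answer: 373749/14 ≈ 26696.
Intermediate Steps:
g = 76
t(E) = 8*E (t(E) = E + 7*E = 8*E)
13114/t(4/M(3, 1) + 106/g) = 13114/((8*(4/((3*(-4 + 3))) + 106/76))) = 13114/((8*(4/((3*(-1))) + 106*(1/76)))) = 13114/((8*(4/(-3) + 53/38))) = 13114/((8*(4*(-1/3) + 53/38))) = 13114/((8*(-4/3 + 53/38))) = 13114/((8*(7/114))) = 13114/(28/57) = 13114*(57/28) = 373749/14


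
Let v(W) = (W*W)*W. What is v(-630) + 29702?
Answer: -250017298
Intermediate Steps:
v(W) = W³ (v(W) = W²*W = W³)
v(-630) + 29702 = (-630)³ + 29702 = -250047000 + 29702 = -250017298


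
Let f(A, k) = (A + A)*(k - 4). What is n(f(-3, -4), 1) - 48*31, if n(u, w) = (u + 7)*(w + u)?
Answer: 1207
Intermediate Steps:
f(A, k) = 2*A*(-4 + k) (f(A, k) = (2*A)*(-4 + k) = 2*A*(-4 + k))
n(u, w) = (7 + u)*(u + w)
n(f(-3, -4), 1) - 48*31 = ((2*(-3)*(-4 - 4))**2 + 7*(2*(-3)*(-4 - 4)) + 7*1 + (2*(-3)*(-4 - 4))*1) - 48*31 = ((2*(-3)*(-8))**2 + 7*(2*(-3)*(-8)) + 7 + (2*(-3)*(-8))*1) - 1488 = (48**2 + 7*48 + 7 + 48*1) - 1488 = (2304 + 336 + 7 + 48) - 1488 = 2695 - 1488 = 1207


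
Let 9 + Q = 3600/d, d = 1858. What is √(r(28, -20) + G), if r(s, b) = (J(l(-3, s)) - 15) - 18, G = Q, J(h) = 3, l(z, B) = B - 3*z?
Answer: I*√31986399/929 ≈ 6.0879*I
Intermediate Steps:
Q = -6561/929 (Q = -9 + 3600/1858 = -9 + 3600*(1/1858) = -9 + 1800/929 = -6561/929 ≈ -7.0624)
G = -6561/929 ≈ -7.0624
r(s, b) = -30 (r(s, b) = (3 - 15) - 18 = -12 - 18 = -30)
√(r(28, -20) + G) = √(-30 - 6561/929) = √(-34431/929) = I*√31986399/929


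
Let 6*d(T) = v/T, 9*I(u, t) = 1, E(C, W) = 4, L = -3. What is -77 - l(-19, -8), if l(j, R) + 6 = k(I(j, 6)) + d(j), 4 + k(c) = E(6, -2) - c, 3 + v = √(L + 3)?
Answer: -24253/342 ≈ -70.915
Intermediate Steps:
v = -3 (v = -3 + √(-3 + 3) = -3 + √0 = -3 + 0 = -3)
I(u, t) = ⅑ (I(u, t) = (⅑)*1 = ⅑)
k(c) = -c (k(c) = -4 + (4 - c) = -c)
d(T) = -1/(2*T) (d(T) = (-3/T)/6 = -1/(2*T))
l(j, R) = -55/9 - 1/(2*j) (l(j, R) = -6 + (-1*⅑ - 1/(2*j)) = -6 + (-⅑ - 1/(2*j)) = -55/9 - 1/(2*j))
-77 - l(-19, -8) = -77 - (-9 - 110*(-19))/(18*(-19)) = -77 - (-1)*(-9 + 2090)/(18*19) = -77 - (-1)*2081/(18*19) = -77 - 1*(-2081/342) = -77 + 2081/342 = -24253/342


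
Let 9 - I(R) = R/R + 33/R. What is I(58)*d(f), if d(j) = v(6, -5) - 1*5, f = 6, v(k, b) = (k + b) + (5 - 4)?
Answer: -1293/58 ≈ -22.293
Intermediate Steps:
I(R) = 8 - 33/R (I(R) = 9 - (R/R + 33/R) = 9 - (1 + 33/R) = 9 + (-1 - 33/R) = 8 - 33/R)
v(k, b) = 1 + b + k (v(k, b) = (b + k) + 1 = 1 + b + k)
d(j) = -3 (d(j) = (1 - 5 + 6) - 1*5 = 2 - 5 = -3)
I(58)*d(f) = (8 - 33/58)*(-3) = (431/58)*(-3) = -1293/58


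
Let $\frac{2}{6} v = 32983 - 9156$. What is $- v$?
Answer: $-71481$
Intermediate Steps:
$v = 71481$ ($v = 3 \left(32983 - 9156\right) = 3 \cdot 23827 = 71481$)
$- v = \left(-1\right) 71481 = -71481$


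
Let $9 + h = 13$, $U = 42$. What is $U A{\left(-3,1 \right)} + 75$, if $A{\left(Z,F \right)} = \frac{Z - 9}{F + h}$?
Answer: $- \frac{129}{5} \approx -25.8$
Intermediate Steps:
$h = 4$ ($h = -9 + 13 = 4$)
$A{\left(Z,F \right)} = \frac{-9 + Z}{4 + F}$ ($A{\left(Z,F \right)} = \frac{Z - 9}{F + 4} = \frac{-9 + Z}{4 + F}$)
$U A{\left(-3,1 \right)} + 75 = 42 \frac{-9 - 3}{4 + 1} + 75 = 42 \cdot \frac{1}{5} \left(-12\right) + 75 = 42 \left(- \frac{12}{5}\right) + 75 = - \frac{504}{5} + 75 = - \frac{129}{5}$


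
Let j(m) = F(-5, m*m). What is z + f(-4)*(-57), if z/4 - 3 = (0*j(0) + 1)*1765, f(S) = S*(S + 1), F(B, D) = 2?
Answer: 6388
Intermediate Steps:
j(m) = 2
f(S) = S*(1 + S)
z = 7072 (z = 12 + 4*((0*2 + 1)*1765) = 12 + 4*((0 + 1)*1765) = 12 + 4*(1*1765) = 12 + 4*1765 = 12 + 7060 = 7072)
z + f(-4)*(-57) = 7072 - 4*(1 - 4)*(-57) = 7072 - 4*(-3)*(-57) = 7072 + 12*(-57) = 7072 - 684 = 6388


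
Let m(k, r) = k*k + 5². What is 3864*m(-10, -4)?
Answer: 483000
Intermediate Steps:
m(k, r) = 25 + k² (m(k, r) = k² + 25 = 25 + k²)
3864*m(-10, -4) = 3864*(25 + (-10)²) = 3864*(25 + 100) = 3864*125 = 483000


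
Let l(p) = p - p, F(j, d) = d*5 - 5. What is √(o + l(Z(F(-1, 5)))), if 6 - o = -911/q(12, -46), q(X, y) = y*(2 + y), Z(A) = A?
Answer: √6605830/1012 ≈ 2.5397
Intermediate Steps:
F(j, d) = -5 + 5*d (F(j, d) = 5*d - 5 = -5 + 5*d)
l(p) = 0
o = 13055/2024 (o = 6 - (-911)/((-46*(2 - 46))) = 6 - (-911)/((-46*(-44))) = 6 - (-911)/2024 = 6 - 1*(-911/2024) = 6 + 911/2024 = 13055/2024 ≈ 6.4501)
√(o + l(Z(F(-1, 5)))) = √(13055/2024 + 0) = √(13055/2024) = √6605830/1012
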